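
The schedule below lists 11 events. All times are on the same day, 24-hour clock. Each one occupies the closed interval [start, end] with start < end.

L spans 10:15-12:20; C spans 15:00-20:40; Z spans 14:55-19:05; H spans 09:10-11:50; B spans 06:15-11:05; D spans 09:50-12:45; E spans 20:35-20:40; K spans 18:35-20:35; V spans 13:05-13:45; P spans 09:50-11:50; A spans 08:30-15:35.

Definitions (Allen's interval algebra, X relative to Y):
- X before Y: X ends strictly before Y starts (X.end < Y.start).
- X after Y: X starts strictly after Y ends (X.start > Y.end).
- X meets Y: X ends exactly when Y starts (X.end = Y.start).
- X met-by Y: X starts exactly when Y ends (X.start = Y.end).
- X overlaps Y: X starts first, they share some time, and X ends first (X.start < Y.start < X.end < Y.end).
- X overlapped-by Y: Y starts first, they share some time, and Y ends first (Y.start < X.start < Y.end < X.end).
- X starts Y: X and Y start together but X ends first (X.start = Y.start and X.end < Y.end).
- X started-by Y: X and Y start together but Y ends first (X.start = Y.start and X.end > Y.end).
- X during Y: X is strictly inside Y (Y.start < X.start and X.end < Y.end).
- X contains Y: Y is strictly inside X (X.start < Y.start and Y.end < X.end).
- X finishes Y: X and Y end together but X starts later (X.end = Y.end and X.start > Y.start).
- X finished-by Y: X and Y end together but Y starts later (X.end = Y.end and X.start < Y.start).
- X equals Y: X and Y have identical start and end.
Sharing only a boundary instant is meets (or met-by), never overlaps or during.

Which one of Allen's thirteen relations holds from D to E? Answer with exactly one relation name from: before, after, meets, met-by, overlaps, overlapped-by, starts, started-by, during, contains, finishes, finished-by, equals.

D = [09:50, 12:45]; E = [20:35, 20:40].
Compare endpoints: D.start < E.start, D.start < E.end, D.end < E.start, D.end < E.end.
That pattern is 'before'.

before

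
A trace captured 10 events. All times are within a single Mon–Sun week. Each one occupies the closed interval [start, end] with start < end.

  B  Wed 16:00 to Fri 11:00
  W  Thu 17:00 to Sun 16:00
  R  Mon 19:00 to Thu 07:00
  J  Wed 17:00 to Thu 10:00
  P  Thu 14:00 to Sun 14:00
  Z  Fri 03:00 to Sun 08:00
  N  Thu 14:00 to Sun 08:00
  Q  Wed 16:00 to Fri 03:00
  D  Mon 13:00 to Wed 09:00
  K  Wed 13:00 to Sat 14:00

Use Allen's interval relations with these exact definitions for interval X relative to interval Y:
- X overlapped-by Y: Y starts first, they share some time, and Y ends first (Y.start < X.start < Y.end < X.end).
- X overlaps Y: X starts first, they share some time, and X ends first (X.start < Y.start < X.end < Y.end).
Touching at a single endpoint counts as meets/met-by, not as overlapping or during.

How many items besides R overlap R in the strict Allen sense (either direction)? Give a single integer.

Target R = [Mon 19:00, Thu 07:00].
B [Wed 16:00, Fri 11:00] → overlapped-by → counts.
D [Mon 13:00, Wed 09:00] → overlaps → counts.
J [Wed 17:00, Thu 10:00] → overlapped-by → counts.
K [Wed 13:00, Sat 14:00] → overlapped-by → counts.
N [Thu 14:00, Sun 08:00] → after → no.
P [Thu 14:00, Sun 14:00] → after → no.
Q [Wed 16:00, Fri 03:00] → overlapped-by → counts.
W [Thu 17:00, Sun 16:00] → after → no.
Z [Fri 03:00, Sun 08:00] → after → no.
Total: 5.

5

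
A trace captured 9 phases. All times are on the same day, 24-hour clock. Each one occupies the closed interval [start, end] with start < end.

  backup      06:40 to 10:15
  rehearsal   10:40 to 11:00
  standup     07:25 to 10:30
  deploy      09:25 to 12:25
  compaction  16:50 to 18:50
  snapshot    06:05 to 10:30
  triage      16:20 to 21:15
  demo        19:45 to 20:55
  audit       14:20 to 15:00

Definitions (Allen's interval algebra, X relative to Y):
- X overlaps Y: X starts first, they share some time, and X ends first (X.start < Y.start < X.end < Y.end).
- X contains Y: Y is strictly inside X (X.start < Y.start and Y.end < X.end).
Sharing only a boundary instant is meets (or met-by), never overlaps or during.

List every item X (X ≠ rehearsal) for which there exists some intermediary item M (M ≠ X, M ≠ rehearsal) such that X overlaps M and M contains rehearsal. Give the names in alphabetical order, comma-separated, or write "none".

backup, snapshot, standup

Target rehearsal = [10:40, 11:00].
Intermediaries M with M contains rehearsal: deploy.
Via deploy — items with X overlaps deploy: backup, snapshot, standup.
Union: backup, snapshot, standup.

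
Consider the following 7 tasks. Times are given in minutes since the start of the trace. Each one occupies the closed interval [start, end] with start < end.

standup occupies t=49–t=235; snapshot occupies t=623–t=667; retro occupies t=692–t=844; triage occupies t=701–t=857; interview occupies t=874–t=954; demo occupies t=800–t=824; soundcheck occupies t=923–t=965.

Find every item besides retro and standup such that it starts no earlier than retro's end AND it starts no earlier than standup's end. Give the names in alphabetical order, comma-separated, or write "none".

interview, soundcheck

Conditions: its start is no earlier than retro's end (X.start >= t=844) AND its start is no earlier than standup's end (X.start >= t=235).
demo: start t=800 >= t=844? ✗; start t=800 >= t=235? ✓ → no.
interview: start t=874 >= t=844? ✓; start t=874 >= t=235? ✓ → yes.
snapshot: start t=623 >= t=844? ✗; start t=623 >= t=235? ✓ → no.
soundcheck: start t=923 >= t=844? ✓; start t=923 >= t=235? ✓ → yes.
triage: start t=701 >= t=844? ✗; start t=701 >= t=235? ✓ → no.
Result: interview, soundcheck.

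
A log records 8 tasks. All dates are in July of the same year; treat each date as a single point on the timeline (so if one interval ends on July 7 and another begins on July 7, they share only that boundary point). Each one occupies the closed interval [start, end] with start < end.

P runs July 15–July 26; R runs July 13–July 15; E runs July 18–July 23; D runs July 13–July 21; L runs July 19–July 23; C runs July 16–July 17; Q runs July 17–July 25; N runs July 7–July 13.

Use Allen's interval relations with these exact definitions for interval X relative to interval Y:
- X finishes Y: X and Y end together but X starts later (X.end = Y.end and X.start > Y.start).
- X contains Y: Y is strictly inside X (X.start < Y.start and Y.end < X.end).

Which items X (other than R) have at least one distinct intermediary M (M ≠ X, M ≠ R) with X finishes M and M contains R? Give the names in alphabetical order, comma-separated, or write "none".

Target R = [July 13, July 15].
Intermediaries M with M contains R: none.
Union: none.

none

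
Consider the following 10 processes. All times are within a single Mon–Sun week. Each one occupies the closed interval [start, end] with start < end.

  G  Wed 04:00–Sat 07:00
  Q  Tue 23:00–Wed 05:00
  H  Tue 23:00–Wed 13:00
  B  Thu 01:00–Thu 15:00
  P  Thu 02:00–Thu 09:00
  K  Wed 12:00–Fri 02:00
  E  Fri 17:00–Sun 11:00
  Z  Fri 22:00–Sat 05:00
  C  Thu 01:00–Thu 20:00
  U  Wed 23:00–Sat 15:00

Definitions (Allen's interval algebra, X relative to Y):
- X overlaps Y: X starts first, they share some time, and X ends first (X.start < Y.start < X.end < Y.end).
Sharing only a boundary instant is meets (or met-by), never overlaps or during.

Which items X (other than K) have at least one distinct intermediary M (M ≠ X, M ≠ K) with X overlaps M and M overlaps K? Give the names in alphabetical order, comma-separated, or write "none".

none

Target K = [Wed 12:00, Fri 02:00].
Intermediaries M with M overlaps K: H.
Via H — items with X overlaps H: none.
Union: none.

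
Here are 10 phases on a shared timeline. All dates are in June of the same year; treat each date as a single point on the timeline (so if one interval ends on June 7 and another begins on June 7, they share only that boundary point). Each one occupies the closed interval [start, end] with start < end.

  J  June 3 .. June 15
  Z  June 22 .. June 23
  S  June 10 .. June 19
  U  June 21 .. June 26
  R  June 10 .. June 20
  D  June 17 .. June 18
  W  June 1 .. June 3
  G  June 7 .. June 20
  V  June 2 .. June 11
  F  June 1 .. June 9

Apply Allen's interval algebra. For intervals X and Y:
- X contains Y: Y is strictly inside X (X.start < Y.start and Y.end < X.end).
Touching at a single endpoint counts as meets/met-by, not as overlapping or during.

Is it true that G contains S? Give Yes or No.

G = [June 7, June 20], S = [June 10, June 19].
Actual relation of G to S: contains.
Asked whether 'contains' holds → Yes.

Yes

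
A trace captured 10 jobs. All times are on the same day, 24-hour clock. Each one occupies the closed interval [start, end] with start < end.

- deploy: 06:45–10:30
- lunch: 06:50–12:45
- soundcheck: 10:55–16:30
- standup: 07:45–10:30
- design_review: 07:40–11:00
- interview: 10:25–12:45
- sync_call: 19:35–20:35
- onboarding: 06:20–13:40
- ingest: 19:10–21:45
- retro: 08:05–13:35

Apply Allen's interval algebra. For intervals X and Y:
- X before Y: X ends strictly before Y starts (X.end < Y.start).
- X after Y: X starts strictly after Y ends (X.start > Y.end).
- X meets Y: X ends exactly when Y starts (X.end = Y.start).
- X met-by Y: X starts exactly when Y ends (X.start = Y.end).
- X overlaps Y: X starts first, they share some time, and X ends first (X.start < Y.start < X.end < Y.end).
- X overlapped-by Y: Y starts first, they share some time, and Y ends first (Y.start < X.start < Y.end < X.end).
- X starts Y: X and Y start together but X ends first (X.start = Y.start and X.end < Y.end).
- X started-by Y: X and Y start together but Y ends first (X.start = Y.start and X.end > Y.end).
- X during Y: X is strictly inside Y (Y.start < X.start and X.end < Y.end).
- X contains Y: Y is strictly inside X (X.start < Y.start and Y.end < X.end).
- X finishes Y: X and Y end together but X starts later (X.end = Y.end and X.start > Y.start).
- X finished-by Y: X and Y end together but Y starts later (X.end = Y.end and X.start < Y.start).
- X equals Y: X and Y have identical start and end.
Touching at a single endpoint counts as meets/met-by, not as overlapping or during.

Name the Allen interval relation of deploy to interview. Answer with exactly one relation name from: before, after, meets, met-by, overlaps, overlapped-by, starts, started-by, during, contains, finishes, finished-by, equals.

deploy = [06:45, 10:30]; interview = [10:25, 12:45].
Compare endpoints: deploy.start < interview.start, deploy.start < interview.end, deploy.end > interview.start, deploy.end < interview.end.
That pattern is 'overlaps'.

overlaps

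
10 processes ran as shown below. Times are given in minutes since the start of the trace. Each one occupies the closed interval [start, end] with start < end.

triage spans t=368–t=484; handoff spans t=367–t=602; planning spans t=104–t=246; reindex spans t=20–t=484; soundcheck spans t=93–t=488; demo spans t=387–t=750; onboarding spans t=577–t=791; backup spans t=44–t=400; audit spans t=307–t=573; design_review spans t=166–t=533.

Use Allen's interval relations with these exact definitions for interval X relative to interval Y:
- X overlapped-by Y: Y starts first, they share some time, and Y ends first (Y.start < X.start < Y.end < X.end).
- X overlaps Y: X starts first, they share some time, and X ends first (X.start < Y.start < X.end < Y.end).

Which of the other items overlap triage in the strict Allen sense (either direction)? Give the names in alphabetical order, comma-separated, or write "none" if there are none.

Target triage = [t=368, t=484].
audit [t=307, t=573] → contains → no.
backup [t=44, t=400] → overlaps → yes.
demo [t=387, t=750] → overlapped-by → yes.
design_review [t=166, t=533] → contains → no.
handoff [t=367, t=602] → contains → no.
onboarding [t=577, t=791] → after → no.
planning [t=104, t=246] → before → no.
reindex [t=20, t=484] → finished-by → no.
soundcheck [t=93, t=488] → contains → no.
Result: backup, demo.

backup, demo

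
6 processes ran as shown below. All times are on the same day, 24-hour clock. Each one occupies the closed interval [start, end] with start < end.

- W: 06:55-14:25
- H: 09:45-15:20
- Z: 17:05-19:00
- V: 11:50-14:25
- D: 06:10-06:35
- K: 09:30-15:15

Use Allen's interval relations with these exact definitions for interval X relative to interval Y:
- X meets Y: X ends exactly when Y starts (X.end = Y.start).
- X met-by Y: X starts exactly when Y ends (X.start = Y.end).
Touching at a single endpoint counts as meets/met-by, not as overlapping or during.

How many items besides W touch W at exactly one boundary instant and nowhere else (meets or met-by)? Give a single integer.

0

Target W = [06:55, 14:25].
D [06:10, 06:35] → before → no.
H [09:45, 15:20] → overlapped-by → no.
K [09:30, 15:15] → overlapped-by → no.
V [11:50, 14:25] → finishes → no.
Z [17:05, 19:00] → after → no.
Total: 0.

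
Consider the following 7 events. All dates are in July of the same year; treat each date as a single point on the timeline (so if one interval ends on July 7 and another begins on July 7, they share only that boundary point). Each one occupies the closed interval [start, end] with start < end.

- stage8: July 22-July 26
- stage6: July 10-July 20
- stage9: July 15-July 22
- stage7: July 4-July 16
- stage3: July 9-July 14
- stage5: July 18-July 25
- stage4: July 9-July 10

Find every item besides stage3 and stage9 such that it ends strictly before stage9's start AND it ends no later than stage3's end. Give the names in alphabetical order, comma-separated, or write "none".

Conditions: its end is strictly before stage9's start (X.end < July 15) AND its end is no later than stage3's end (X.end <= July 14).
stage4: end July 10 < July 15? ✓; end July 10 <= July 14? ✓ → yes.
stage5: end July 25 < July 15? ✗; end July 25 <= July 14? ✗ → no.
stage6: end July 20 < July 15? ✗; end July 20 <= July 14? ✗ → no.
stage7: end July 16 < July 15? ✗; end July 16 <= July 14? ✗ → no.
stage8: end July 26 < July 15? ✗; end July 26 <= July 14? ✗ → no.
Result: stage4.

stage4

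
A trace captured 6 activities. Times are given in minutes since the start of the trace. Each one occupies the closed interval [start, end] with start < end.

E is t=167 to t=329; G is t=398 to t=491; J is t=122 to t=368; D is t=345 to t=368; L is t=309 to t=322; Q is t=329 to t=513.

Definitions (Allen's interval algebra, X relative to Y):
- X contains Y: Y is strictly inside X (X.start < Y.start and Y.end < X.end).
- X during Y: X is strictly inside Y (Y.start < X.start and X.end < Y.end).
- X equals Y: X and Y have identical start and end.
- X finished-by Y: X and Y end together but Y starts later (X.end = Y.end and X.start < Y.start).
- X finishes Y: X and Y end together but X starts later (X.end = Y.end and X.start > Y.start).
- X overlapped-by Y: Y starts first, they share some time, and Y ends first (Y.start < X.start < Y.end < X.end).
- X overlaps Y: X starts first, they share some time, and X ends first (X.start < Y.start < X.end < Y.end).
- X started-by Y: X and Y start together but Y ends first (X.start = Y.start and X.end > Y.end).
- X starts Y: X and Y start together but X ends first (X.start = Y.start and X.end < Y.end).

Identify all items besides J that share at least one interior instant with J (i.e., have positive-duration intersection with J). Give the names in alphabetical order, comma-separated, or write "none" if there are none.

Target J = [t=122, t=368].
D [t=345, t=368] → finishes → yes.
E [t=167, t=329] → during → yes.
G [t=398, t=491] → after → no.
L [t=309, t=322] → during → yes.
Q [t=329, t=513] → overlapped-by → yes.
Result: D, E, L, Q.

D, E, L, Q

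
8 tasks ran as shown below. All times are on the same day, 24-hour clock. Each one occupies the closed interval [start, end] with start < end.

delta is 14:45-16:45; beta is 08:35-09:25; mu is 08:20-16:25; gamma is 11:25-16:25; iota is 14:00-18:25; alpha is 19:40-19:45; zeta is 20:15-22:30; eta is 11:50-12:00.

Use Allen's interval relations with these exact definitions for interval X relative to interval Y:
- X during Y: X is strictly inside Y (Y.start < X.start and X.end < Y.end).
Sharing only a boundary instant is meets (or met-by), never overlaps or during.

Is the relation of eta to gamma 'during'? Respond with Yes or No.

eta = [11:50, 12:00], gamma = [11:25, 16:25].
Actual relation of eta to gamma: during.
Asked whether 'during' holds → Yes.

Yes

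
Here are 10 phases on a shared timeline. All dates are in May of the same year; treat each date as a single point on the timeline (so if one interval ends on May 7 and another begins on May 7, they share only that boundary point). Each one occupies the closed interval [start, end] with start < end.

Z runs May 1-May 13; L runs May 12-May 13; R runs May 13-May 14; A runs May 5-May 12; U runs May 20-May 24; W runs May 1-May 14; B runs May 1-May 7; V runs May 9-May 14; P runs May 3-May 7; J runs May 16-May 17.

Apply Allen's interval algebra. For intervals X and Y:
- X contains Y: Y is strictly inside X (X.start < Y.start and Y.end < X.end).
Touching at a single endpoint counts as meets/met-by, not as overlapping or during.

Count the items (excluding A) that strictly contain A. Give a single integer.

Target A = [May 5, May 12].
B [May 1, May 7] → overlaps → no.
J [May 16, May 17] → after → no.
L [May 12, May 13] → met-by → no.
P [May 3, May 7] → overlaps → no.
R [May 13, May 14] → after → no.
U [May 20, May 24] → after → no.
V [May 9, May 14] → overlapped-by → no.
W [May 1, May 14] → contains → counts.
Z [May 1, May 13] → contains → counts.
Total: 2.

2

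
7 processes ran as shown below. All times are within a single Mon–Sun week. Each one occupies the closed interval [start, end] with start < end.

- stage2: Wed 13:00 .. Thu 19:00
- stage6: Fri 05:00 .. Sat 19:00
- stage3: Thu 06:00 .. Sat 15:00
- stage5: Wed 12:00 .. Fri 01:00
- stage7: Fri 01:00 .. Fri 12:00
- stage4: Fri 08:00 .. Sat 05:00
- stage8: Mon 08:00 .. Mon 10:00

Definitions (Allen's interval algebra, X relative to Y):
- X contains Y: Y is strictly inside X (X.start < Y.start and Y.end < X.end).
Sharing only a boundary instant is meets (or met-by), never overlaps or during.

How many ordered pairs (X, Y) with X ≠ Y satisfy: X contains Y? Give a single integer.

Checking all 42 ordered pairs for relation 'contains'; matching pairs in alphabetical order:
(stage3, stage4): stage3 contains stage4 ✓
(stage3, stage7): stage3 contains stage7 ✓
(stage5, stage2): stage5 contains stage2 ✓
(stage6, stage4): stage6 contains stage4 ✓
Count: 4.

4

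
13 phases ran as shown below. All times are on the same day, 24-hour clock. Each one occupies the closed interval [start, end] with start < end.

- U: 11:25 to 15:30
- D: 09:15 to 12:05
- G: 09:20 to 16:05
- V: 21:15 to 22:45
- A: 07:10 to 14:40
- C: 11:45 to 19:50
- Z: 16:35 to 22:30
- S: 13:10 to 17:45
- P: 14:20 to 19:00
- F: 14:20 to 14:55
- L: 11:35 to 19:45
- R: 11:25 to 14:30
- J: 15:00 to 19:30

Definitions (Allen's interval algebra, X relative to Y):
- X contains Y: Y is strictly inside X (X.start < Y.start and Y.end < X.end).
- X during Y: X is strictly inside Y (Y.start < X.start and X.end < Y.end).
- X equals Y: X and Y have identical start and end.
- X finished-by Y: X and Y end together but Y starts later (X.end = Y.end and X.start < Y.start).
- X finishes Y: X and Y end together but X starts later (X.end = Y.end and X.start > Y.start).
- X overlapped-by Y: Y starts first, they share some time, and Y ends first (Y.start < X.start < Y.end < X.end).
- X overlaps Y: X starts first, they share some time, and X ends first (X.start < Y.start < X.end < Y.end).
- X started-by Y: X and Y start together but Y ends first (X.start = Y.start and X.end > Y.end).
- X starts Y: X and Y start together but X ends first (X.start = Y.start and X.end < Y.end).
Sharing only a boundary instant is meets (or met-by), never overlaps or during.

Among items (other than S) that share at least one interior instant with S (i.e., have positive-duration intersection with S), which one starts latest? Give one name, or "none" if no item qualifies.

Target S = [13:10, 17:45].
A [07:10, 14:40] → overlaps → candidate.
C [11:45, 19:50] → contains → candidate.
D [09:15, 12:05] → before → excluded.
F [14:20, 14:55] → during → candidate.
G [09:20, 16:05] → overlaps → candidate.
J [15:00, 19:30] → overlapped-by → candidate.
L [11:35, 19:45] → contains → candidate.
P [14:20, 19:00] → overlapped-by → candidate.
R [11:25, 14:30] → overlaps → candidate.
U [11:25, 15:30] → overlaps → candidate.
V [21:15, 22:45] → after → excluded.
Z [16:35, 22:30] → overlapped-by → candidate.
Among candidates, latest start is 16:35 → Z.

Z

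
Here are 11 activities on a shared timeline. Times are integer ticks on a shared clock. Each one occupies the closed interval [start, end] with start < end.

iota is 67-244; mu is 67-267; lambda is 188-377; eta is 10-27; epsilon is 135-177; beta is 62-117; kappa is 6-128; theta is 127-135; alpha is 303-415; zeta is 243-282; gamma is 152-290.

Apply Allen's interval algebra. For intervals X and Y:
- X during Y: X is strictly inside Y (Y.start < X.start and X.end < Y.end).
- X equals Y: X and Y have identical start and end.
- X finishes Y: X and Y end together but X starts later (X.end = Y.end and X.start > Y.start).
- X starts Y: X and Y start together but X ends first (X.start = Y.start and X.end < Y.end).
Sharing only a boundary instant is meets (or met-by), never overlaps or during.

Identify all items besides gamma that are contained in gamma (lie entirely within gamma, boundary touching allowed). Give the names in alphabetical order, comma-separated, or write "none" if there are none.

Target gamma = [152, 290].
alpha [303, 415] → after → no.
beta [62, 117] → before → no.
epsilon [135, 177] → overlaps → no.
eta [10, 27] → before → no.
iota [67, 244] → overlaps → no.
kappa [6, 128] → before → no.
lambda [188, 377] → overlapped-by → no.
mu [67, 267] → overlaps → no.
theta [127, 135] → before → no.
zeta [243, 282] → during → yes.
Result: zeta.

zeta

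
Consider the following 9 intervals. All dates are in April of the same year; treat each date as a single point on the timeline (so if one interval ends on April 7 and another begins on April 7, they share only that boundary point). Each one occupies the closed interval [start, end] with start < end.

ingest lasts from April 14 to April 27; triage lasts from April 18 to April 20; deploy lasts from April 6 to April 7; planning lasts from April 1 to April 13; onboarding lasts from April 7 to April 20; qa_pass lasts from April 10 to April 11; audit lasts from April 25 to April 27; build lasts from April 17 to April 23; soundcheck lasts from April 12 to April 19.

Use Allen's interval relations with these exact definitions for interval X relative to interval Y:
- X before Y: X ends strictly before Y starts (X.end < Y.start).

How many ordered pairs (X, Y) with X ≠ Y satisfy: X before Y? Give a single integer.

Checking all 72 ordered pairs for relation 'before'; matching pairs in alphabetical order:
(build, audit): build before audit ✓
(deploy, audit): deploy before audit ✓
(deploy, build): deploy before build ✓
(deploy, ingest): deploy before ingest ✓
(deploy, qa_pass): deploy before qa_pass ✓
(deploy, soundcheck): deploy before soundcheck ✓
(deploy, triage): deploy before triage ✓
(onboarding, audit): onboarding before audit ✓
(planning, audit): planning before audit ✓
(planning, build): planning before build ✓
(planning, ingest): planning before ingest ✓
(planning, triage): planning before triage ✓
(qa_pass, audit): qa_pass before audit ✓
(qa_pass, build): qa_pass before build ✓
(qa_pass, ingest): qa_pass before ingest ✓
(qa_pass, soundcheck): qa_pass before soundcheck ✓
(qa_pass, triage): qa_pass before triage ✓
(soundcheck, audit): soundcheck before audit ✓
(triage, audit): triage before audit ✓
Count: 19.

19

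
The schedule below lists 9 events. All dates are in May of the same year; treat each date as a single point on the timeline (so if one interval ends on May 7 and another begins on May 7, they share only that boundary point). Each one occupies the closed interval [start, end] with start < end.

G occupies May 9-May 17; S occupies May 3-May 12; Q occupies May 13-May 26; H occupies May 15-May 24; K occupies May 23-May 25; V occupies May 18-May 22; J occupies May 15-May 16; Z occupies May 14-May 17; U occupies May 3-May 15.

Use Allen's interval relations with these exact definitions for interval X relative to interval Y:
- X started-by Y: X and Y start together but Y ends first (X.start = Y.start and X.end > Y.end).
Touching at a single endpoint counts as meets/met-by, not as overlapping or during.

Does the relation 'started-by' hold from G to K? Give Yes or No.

G = [May 9, May 17], K = [May 23, May 25].
Actual relation of G to K: before.
Asked whether 'started-by' holds → No.

No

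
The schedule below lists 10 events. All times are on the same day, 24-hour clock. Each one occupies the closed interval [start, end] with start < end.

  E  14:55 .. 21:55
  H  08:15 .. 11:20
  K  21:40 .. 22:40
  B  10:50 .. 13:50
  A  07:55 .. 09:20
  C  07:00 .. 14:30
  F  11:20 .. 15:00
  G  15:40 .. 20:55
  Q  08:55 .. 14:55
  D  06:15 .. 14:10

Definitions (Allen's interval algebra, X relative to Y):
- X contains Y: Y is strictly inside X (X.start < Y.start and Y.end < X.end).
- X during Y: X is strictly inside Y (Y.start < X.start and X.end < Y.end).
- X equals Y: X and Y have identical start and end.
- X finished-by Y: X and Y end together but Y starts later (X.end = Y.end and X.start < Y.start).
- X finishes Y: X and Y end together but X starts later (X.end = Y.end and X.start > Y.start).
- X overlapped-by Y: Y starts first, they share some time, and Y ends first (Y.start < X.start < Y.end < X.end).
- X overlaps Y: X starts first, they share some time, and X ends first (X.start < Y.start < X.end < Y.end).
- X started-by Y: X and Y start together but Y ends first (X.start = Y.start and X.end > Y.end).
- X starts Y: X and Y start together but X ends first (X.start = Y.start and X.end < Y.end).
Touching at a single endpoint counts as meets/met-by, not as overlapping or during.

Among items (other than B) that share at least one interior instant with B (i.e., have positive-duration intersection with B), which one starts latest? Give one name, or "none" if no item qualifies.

Target B = [10:50, 13:50].
A [07:55, 09:20] → before → excluded.
C [07:00, 14:30] → contains → candidate.
D [06:15, 14:10] → contains → candidate.
E [14:55, 21:55] → after → excluded.
F [11:20, 15:00] → overlapped-by → candidate.
G [15:40, 20:55] → after → excluded.
H [08:15, 11:20] → overlaps → candidate.
K [21:40, 22:40] → after → excluded.
Q [08:55, 14:55] → contains → candidate.
Among candidates, latest start is 11:20 → F.

F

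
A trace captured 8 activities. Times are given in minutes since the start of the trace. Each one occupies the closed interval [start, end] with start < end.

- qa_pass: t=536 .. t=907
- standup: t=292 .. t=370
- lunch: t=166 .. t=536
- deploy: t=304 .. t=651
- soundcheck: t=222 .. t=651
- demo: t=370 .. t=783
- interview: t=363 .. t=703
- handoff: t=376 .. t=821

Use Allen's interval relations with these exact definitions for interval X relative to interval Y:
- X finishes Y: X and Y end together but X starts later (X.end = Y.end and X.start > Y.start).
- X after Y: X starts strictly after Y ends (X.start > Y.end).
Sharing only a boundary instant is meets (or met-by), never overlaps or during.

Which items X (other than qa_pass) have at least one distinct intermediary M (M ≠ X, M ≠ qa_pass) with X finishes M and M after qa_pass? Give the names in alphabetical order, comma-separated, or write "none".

none

Target qa_pass = [t=536, t=907].
Intermediaries M with M after qa_pass: none.
Union: none.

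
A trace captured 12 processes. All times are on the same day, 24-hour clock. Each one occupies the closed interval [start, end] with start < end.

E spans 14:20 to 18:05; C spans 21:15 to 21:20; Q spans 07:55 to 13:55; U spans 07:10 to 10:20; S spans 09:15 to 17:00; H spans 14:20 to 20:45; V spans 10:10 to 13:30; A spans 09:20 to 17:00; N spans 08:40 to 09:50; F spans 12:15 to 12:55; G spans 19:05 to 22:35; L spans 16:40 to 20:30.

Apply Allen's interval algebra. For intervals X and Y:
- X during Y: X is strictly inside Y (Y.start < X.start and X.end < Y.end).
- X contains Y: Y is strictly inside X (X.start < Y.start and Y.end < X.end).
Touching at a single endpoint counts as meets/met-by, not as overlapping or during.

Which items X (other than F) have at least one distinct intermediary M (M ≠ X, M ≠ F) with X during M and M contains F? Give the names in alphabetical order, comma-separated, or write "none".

N, V

Target F = [12:15, 12:55].
Intermediaries M with M contains F: A, Q, S, V.
Via A — items with X during A: V.
Via Q — items with X during Q: N, V.
Via S — items with X during S: V.
Via V — items with X during V: none.
Union: N, V.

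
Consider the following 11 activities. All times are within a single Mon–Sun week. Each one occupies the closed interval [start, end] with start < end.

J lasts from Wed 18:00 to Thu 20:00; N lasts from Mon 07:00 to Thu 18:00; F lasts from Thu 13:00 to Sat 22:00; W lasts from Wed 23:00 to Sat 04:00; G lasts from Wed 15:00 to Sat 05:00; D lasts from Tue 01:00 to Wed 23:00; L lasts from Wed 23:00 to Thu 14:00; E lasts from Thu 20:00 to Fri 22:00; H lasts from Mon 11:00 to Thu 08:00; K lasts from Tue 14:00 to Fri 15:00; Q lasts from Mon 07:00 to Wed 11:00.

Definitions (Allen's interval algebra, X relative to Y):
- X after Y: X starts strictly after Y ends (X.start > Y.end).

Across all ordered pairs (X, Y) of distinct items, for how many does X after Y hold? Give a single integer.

12

Checking all 110 ordered pairs for relation 'after'; matching pairs in alphabetical order:
(E, D): E after D ✓
(E, H): E after H ✓
(E, L): E after L ✓
(E, N): E after N ✓
(E, Q): E after Q ✓
(F, D): F after D ✓
(F, H): F after H ✓
(F, Q): F after Q ✓
(G, Q): G after Q ✓
(J, Q): J after Q ✓
(L, Q): L after Q ✓
(W, Q): W after Q ✓
Count: 12.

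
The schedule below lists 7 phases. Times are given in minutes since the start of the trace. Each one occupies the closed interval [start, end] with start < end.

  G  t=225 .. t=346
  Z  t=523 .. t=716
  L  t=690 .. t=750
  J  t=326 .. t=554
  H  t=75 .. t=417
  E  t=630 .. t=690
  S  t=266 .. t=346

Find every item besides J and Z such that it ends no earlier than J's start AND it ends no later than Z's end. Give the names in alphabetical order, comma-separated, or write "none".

Conditions: its end is no earlier than J's start (X.end >= t=326) AND its end is no later than Z's end (X.end <= t=716).
E: end t=690 >= t=326? ✓; end t=690 <= t=716? ✓ → yes.
G: end t=346 >= t=326? ✓; end t=346 <= t=716? ✓ → yes.
H: end t=417 >= t=326? ✓; end t=417 <= t=716? ✓ → yes.
L: end t=750 >= t=326? ✓; end t=750 <= t=716? ✗ → no.
S: end t=346 >= t=326? ✓; end t=346 <= t=716? ✓ → yes.
Result: E, G, H, S.

E, G, H, S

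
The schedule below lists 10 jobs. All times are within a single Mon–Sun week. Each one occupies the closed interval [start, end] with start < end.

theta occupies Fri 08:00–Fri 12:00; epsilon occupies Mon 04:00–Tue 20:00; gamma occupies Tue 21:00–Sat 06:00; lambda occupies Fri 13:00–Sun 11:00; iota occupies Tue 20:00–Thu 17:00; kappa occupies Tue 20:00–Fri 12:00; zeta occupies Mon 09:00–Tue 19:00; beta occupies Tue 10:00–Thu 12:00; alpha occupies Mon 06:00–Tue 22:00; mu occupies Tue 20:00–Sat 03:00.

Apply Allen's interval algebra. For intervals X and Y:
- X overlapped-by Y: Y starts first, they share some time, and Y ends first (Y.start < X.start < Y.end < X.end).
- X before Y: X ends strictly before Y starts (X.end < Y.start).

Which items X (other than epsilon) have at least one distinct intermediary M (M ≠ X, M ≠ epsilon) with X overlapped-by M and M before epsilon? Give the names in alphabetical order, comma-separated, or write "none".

none

Target epsilon = [Mon 04:00, Tue 20:00].
Intermediaries M with M before epsilon: none.
Union: none.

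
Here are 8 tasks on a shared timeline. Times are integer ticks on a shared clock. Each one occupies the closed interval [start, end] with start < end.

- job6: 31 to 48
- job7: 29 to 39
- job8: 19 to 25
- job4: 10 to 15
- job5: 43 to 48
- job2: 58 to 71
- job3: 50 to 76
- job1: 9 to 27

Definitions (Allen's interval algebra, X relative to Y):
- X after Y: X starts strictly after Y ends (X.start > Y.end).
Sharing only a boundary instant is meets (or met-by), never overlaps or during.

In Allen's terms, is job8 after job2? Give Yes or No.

No

job8 = [19, 25], job2 = [58, 71].
Actual relation of job8 to job2: before.
Asked whether 'after' holds → No.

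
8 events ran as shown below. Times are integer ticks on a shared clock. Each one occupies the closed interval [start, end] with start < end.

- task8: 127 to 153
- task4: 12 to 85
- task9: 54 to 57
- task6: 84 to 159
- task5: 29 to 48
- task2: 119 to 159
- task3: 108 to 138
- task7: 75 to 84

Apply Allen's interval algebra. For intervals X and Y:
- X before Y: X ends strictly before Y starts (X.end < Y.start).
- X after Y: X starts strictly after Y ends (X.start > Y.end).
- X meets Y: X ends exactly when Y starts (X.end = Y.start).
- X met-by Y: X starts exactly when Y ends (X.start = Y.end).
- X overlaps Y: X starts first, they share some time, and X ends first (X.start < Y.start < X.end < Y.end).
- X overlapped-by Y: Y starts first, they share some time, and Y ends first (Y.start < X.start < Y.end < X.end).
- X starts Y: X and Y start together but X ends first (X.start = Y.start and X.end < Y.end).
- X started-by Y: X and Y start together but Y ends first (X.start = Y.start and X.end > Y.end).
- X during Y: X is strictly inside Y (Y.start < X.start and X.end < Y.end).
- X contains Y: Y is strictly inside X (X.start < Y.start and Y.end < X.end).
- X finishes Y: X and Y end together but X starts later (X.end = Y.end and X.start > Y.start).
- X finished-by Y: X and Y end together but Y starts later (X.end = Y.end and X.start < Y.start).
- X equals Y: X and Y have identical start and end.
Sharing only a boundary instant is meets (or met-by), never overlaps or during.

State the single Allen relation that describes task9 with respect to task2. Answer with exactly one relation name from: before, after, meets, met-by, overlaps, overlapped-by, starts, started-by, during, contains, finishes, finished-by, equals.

task9 = [54, 57]; task2 = [119, 159].
Compare endpoints: task9.start < task2.start, task9.start < task2.end, task9.end < task2.start, task9.end < task2.end.
That pattern is 'before'.

before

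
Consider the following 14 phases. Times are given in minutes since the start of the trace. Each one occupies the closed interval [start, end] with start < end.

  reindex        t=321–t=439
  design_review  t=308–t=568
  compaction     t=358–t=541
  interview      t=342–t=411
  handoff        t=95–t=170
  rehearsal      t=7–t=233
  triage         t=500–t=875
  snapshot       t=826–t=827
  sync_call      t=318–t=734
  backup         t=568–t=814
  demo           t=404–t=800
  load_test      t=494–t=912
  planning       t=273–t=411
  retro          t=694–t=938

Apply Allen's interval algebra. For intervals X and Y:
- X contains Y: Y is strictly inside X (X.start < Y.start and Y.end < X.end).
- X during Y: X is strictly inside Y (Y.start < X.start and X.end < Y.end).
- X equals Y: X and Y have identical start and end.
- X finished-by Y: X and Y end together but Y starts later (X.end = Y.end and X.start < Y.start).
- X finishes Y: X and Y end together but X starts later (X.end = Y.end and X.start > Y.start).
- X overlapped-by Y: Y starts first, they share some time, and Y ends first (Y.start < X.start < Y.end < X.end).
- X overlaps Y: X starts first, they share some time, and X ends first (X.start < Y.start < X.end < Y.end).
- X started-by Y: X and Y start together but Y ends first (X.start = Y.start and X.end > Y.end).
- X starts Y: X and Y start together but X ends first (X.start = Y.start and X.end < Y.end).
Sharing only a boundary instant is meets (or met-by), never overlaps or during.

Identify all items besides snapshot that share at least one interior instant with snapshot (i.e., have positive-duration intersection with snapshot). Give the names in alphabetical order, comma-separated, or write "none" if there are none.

Target snapshot = [t=826, t=827].
backup [t=568, t=814] → before → no.
compaction [t=358, t=541] → before → no.
demo [t=404, t=800] → before → no.
design_review [t=308, t=568] → before → no.
handoff [t=95, t=170] → before → no.
interview [t=342, t=411] → before → no.
load_test [t=494, t=912] → contains → yes.
planning [t=273, t=411] → before → no.
rehearsal [t=7, t=233] → before → no.
reindex [t=321, t=439] → before → no.
retro [t=694, t=938] → contains → yes.
sync_call [t=318, t=734] → before → no.
triage [t=500, t=875] → contains → yes.
Result: load_test, retro, triage.

load_test, retro, triage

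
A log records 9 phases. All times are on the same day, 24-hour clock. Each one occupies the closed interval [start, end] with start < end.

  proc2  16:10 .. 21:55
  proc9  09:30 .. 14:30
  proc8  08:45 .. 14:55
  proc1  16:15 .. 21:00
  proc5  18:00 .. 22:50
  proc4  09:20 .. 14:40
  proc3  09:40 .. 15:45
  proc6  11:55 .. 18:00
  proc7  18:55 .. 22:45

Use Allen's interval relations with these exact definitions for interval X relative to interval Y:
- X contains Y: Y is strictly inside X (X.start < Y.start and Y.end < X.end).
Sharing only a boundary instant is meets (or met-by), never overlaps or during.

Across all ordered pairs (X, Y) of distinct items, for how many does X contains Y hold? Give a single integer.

Checking all 72 ordered pairs for relation 'contains'; matching pairs in alphabetical order:
(proc2, proc1): proc2 contains proc1 ✓
(proc4, proc9): proc4 contains proc9 ✓
(proc5, proc7): proc5 contains proc7 ✓
(proc8, proc4): proc8 contains proc4 ✓
(proc8, proc9): proc8 contains proc9 ✓
Count: 5.

5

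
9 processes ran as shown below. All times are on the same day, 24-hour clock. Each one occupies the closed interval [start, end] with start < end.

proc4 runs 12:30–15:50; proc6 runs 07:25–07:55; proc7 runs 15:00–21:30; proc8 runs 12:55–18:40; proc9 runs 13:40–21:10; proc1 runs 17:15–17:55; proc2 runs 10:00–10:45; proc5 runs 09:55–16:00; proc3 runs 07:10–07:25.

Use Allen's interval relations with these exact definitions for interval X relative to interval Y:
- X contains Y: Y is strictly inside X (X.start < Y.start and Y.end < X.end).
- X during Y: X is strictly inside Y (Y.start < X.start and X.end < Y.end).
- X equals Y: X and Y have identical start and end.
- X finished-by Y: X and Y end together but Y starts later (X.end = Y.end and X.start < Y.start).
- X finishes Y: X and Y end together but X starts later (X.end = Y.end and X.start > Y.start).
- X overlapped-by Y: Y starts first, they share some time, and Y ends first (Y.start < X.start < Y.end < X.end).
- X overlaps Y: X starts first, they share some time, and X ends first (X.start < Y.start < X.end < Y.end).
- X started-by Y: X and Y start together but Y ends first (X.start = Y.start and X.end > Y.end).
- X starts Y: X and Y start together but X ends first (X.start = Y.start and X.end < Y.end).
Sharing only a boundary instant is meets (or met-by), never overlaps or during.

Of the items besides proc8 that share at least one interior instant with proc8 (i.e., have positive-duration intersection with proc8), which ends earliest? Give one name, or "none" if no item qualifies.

proc4

Target proc8 = [12:55, 18:40].
proc1 [17:15, 17:55] → during → candidate.
proc2 [10:00, 10:45] → before → excluded.
proc3 [07:10, 07:25] → before → excluded.
proc4 [12:30, 15:50] → overlaps → candidate.
proc5 [09:55, 16:00] → overlaps → candidate.
proc6 [07:25, 07:55] → before → excluded.
proc7 [15:00, 21:30] → overlapped-by → candidate.
proc9 [13:40, 21:10] → overlapped-by → candidate.
Among candidates, earliest end is 15:50 → proc4.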